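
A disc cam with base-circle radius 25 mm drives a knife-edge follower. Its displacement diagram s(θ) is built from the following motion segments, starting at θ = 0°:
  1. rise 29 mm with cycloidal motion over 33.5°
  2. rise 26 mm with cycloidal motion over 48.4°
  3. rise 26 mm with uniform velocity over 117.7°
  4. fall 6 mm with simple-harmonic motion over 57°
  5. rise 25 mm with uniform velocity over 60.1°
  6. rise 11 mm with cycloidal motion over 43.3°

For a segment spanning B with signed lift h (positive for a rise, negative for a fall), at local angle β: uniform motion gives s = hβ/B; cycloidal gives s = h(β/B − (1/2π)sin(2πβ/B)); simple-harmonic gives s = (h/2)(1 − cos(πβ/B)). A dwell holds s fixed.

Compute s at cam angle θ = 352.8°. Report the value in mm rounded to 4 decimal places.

seg 1 [0°–33.5°] cycloidal, h=29: full span → s += 29 → s = 29.0000
seg 2 [33.5°–81.9°] cycloidal, h=26: full span → s += 26 → s = 55.0000
seg 3 [81.9°–199.6°] uniform, h=26: full span → s += 26 → s = 81.0000
seg 4 [199.6°–256.6°] simple-harmonic, h=-6: full span → s += -6 → s = 75.0000
seg 5 [256.6°–316.7°] uniform, h=25: full span → s += 25 → s = 100.0000
seg 6 [316.7°–360°] cycloidal, h=11: θ=352.8° here. β=36.1, B=43.3. 11·(0.8337 − sin(2π·0.8337)/(2π)) = 10.6849 → s = 110.6849

110.6849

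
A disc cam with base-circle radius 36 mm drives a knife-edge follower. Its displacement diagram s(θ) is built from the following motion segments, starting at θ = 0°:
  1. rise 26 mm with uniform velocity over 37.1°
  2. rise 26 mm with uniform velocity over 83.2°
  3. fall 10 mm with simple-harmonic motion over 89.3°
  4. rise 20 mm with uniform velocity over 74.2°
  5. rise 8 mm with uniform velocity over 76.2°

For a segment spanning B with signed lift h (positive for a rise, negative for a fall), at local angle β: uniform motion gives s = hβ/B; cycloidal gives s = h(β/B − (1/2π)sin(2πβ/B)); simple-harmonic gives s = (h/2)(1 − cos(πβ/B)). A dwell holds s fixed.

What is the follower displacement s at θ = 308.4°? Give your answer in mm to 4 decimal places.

seg 1 [0°–37.1°] uniform, h=26: full span → s += 26 → s = 26.0000
seg 2 [37.1°–120.3°] uniform, h=26: full span → s += 26 → s = 52.0000
seg 3 [120.3°–209.6°] simple-harmonic, h=-10: full span → s += -10 → s = 42.0000
seg 4 [209.6°–283.8°] uniform, h=20: full span → s += 20 → s = 62.0000
seg 5 [283.8°–360°] uniform, h=8: θ=308.4° here. β=24.6, B=76.2. 8·24.6/76.2 = 2.5827 → s = 64.5827

64.5827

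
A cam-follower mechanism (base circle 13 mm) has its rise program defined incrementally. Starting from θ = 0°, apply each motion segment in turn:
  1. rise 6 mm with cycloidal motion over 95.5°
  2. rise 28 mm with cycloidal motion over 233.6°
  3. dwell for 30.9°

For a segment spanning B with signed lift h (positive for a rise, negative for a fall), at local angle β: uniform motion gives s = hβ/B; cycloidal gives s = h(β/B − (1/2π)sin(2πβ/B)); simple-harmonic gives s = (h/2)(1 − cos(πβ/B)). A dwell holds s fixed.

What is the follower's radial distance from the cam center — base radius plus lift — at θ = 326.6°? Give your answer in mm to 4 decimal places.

seg 1 [0°–95.5°] cycloidal, h=6: full span → s += 6 → s = 6.0000
seg 2 [95.5°–329.1°] cycloidal, h=28: θ=326.6° here. β=231.1, B=233.6. 28·(0.9893 − sin(2π·0.9893)/(2π)) = 27.9998 → s = 33.9998
radial distance = base radius + s = 13 + 33.9998 = 46.9998

46.9998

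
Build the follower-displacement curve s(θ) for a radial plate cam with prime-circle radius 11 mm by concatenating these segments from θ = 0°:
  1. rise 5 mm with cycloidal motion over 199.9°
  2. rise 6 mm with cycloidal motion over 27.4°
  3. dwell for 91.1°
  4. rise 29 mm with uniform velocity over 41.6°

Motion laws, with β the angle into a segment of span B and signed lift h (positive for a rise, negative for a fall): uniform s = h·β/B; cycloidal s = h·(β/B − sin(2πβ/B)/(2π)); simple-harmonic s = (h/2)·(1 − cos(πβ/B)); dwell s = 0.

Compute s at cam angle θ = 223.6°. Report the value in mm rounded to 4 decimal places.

seg 1 [0°–199.9°] cycloidal, h=5: full span → s += 5 → s = 5.0000
seg 2 [199.9°–227.3°] cycloidal, h=6: θ=223.6° here. β=23.7, B=27.4. 6·(0.8650 − sin(2π·0.8650)/(2π)) = 5.9062 → s = 10.9062

10.9062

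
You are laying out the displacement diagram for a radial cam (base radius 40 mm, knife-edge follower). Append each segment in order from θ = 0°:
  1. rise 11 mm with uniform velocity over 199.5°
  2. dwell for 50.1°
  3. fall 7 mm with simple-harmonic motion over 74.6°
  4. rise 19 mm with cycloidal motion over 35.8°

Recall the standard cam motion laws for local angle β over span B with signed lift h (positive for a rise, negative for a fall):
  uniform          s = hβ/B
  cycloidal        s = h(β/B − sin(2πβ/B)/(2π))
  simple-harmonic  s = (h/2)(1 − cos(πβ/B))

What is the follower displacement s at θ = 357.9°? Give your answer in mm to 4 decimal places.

seg 1 [0°–199.5°] uniform, h=11: full span → s += 11 → s = 11.0000
seg 2 [199.5°–249.6°] dwell: s stays 11.0000
seg 3 [249.6°–324.2°] simple-harmonic, h=-7: full span → s += -7 → s = 4.0000
seg 4 [324.2°–360°] cycloidal, h=19: θ=357.9° here. β=33.7, B=35.8. 19·(0.9413 − sin(2π·0.9413)/(2π)) = 18.9749 → s = 22.9749

22.9749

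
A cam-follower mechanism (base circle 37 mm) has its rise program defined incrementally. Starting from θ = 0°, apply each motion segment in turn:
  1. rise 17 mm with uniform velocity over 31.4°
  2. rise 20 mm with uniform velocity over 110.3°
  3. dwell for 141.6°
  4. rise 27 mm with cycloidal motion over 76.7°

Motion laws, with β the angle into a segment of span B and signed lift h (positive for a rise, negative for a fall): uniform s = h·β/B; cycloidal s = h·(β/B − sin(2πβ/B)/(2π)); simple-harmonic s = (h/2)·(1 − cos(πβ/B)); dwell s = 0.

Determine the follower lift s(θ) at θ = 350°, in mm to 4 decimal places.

seg 1 [0°–31.4°] uniform, h=17: full span → s += 17 → s = 17.0000
seg 2 [31.4°–141.7°] uniform, h=20: full span → s += 20 → s = 37.0000
seg 3 [141.7°–283.3°] dwell: s stays 37.0000
seg 4 [283.3°–360°] cycloidal, h=27: θ=350° here. β=66.7, B=76.7. 27·(0.8696 − sin(2π·0.8696)/(2π)) = 26.6193 → s = 63.6193

63.6193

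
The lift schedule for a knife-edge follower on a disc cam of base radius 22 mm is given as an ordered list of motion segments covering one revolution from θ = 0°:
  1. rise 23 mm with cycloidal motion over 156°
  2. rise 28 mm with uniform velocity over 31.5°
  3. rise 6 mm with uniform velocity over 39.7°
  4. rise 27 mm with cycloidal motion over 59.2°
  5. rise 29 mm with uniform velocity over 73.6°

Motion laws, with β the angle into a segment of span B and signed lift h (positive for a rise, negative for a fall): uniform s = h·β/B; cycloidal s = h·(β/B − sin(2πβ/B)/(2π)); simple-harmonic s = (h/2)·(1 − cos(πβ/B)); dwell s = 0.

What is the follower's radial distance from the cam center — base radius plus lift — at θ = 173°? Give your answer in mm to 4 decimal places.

seg 1 [0°–156°] cycloidal, h=23: full span → s += 23 → s = 23.0000
seg 2 [156°–187.5°] uniform, h=28: θ=173° here. β=17, B=31.5. 28·17/31.5 = 15.1111 → s = 38.1111
radial distance = base radius + s = 22 + 38.1111 = 60.1111

60.1111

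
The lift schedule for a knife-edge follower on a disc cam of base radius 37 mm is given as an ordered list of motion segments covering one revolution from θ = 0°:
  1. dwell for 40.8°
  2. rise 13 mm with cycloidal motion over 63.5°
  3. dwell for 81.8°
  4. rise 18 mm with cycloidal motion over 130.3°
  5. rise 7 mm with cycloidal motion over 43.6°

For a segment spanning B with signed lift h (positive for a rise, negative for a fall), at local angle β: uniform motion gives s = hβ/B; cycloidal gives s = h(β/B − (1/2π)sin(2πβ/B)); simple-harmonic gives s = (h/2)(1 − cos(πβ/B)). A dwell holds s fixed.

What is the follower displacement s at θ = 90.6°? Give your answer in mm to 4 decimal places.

seg 1 [0°–40.8°] dwell: s stays 0.0000
seg 2 [40.8°–104.3°] cycloidal, h=13: θ=90.6° here. β=49.8, B=63.5. 13·(0.7843 − sin(2π·0.7843)/(2π)) = 12.2166 → s = 12.2166

12.2166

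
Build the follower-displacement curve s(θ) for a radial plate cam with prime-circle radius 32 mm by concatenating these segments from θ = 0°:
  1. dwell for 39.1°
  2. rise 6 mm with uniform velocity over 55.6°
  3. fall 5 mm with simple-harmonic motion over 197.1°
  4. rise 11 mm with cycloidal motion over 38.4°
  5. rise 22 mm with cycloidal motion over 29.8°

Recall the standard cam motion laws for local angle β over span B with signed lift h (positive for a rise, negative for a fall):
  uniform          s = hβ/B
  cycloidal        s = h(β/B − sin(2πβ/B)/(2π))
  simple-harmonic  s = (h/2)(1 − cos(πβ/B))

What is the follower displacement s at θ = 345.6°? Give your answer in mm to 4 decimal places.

seg 1 [0°–39.1°] dwell: s stays 0.0000
seg 2 [39.1°–94.7°] uniform, h=6: full span → s += 6 → s = 6.0000
seg 3 [94.7°–291.8°] simple-harmonic, h=-5: full span → s += -5 → s = 1.0000
seg 4 [291.8°–330.2°] cycloidal, h=11: full span → s += 11 → s = 12.0000
seg 5 [330.2°–360°] cycloidal, h=22: θ=345.6° here. β=15.4, B=29.8. 22·(0.5168 − sin(2π·0.5168)/(2π)) = 11.7376 → s = 23.7376

23.7376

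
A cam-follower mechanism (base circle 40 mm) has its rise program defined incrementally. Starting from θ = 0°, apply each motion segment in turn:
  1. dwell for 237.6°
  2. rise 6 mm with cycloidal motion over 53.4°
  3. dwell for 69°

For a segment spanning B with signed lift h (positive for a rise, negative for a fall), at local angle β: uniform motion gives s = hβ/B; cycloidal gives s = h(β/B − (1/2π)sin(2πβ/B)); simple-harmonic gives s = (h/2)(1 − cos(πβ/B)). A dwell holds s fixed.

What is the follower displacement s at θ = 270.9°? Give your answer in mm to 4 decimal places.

seg 1 [0°–237.6°] dwell: s stays 0.0000
seg 2 [237.6°–291°] cycloidal, h=6: θ=270.9° here. β=33.3, B=53.4. 6·(0.6236 − sin(2π·0.6236)/(2π)) = 4.4108 → s = 4.4108

4.4108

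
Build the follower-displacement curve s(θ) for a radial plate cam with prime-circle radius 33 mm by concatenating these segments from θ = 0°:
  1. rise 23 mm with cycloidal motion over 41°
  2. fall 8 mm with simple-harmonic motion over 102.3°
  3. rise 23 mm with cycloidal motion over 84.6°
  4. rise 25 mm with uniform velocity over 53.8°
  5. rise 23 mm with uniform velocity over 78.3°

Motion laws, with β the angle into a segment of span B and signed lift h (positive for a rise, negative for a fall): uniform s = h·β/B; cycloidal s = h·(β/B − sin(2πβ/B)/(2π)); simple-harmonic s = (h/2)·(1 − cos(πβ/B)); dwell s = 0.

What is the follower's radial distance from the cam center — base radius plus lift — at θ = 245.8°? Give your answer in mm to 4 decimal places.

seg 1 [0°–41°] cycloidal, h=23: full span → s += 23 → s = 23.0000
seg 2 [41°–143.3°] simple-harmonic, h=-8: full span → s += -8 → s = 15.0000
seg 3 [143.3°–227.9°] cycloidal, h=23: full span → s += 23 → s = 38.0000
seg 4 [227.9°–281.7°] uniform, h=25: θ=245.8° here. β=17.9, B=53.8. 25·17.9/53.8 = 8.3178 → s = 46.3178
radial distance = base radius + s = 33 + 46.3178 = 79.3178

79.3178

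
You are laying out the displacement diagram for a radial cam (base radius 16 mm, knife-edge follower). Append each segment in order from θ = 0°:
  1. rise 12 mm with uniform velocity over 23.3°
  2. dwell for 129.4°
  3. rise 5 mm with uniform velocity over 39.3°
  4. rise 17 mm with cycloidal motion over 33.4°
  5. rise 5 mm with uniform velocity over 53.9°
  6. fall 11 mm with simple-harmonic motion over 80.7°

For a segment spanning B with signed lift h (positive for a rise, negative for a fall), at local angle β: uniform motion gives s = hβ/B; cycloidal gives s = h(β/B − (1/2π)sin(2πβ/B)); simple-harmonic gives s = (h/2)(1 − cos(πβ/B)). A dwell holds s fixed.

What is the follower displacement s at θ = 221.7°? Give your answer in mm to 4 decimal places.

seg 1 [0°–23.3°] uniform, h=12: full span → s += 12 → s = 12.0000
seg 2 [23.3°–152.7°] dwell: s stays 12.0000
seg 3 [152.7°–192°] uniform, h=5: full span → s += 5 → s = 17.0000
seg 4 [192°–225.4°] cycloidal, h=17: θ=221.7° here. β=29.7, B=33.4. 17·(0.8892 − sin(2π·0.8892)/(2π)) = 16.8516 → s = 33.8516

33.8516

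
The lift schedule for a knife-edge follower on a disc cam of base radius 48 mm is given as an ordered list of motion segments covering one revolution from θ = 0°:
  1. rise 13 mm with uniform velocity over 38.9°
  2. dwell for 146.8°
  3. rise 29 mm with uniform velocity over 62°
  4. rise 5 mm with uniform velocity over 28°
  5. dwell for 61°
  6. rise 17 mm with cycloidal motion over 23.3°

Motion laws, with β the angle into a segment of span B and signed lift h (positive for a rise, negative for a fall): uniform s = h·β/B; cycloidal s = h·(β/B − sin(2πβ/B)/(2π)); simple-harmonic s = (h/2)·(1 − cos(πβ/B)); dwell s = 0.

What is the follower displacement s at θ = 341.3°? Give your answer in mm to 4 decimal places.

seg 1 [0°–38.9°] uniform, h=13: full span → s += 13 → s = 13.0000
seg 2 [38.9°–185.7°] dwell: s stays 13.0000
seg 3 [185.7°–247.7°] uniform, h=29: full span → s += 29 → s = 42.0000
seg 4 [247.7°–275.7°] uniform, h=5: full span → s += 5 → s = 47.0000
seg 5 [275.7°–336.7°] dwell: s stays 47.0000
seg 6 [336.7°–360°] cycloidal, h=17: θ=341.3° here. β=4.6, B=23.3. 17·(0.1974 − sin(2π·0.1974)/(2π)) = 0.7969 → s = 47.7969

47.7969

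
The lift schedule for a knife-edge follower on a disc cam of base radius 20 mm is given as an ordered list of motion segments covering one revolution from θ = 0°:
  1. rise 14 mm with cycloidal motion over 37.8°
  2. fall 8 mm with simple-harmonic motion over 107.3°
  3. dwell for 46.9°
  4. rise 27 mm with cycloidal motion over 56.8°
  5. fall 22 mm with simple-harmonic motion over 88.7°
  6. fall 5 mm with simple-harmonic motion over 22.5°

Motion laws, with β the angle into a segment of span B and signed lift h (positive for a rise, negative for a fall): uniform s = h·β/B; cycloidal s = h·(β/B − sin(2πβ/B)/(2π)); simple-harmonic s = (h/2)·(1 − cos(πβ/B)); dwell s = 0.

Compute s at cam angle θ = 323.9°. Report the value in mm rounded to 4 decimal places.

seg 1 [0°–37.8°] cycloidal, h=14: full span → s += 14 → s = 14.0000
seg 2 [37.8°–145.1°] simple-harmonic, h=-8: full span → s += -8 → s = 6.0000
seg 3 [145.1°–192°] dwell: s stays 6.0000
seg 4 [192°–248.8°] cycloidal, h=27: full span → s += 27 → s = 33.0000
seg 5 [248.8°–337.5°] simple-harmonic, h=-22: θ=323.9° here. β=75.1, B=88.7. -22/2·(1 − cos(π·0.8467)) = -20.7484 → s = 12.2516

12.2516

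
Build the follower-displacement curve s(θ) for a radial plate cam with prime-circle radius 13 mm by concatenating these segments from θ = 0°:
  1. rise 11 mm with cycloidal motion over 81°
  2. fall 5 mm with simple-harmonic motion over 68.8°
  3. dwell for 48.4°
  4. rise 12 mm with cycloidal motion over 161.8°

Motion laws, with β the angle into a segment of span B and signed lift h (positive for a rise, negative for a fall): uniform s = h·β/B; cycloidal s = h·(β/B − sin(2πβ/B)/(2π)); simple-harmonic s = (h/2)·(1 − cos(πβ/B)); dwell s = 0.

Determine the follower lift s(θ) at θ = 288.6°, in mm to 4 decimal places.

seg 1 [0°–81°] cycloidal, h=11: full span → s += 11 → s = 11.0000
seg 2 [81°–149.8°] simple-harmonic, h=-5: full span → s += -5 → s = 6.0000
seg 3 [149.8°–198.2°] dwell: s stays 6.0000
seg 4 [198.2°–360°] cycloidal, h=12: θ=288.6° here. β=90.4, B=161.8. 12·(0.5587 − sin(2π·0.5587)/(2π)) = 7.3933 → s = 13.3933

13.3933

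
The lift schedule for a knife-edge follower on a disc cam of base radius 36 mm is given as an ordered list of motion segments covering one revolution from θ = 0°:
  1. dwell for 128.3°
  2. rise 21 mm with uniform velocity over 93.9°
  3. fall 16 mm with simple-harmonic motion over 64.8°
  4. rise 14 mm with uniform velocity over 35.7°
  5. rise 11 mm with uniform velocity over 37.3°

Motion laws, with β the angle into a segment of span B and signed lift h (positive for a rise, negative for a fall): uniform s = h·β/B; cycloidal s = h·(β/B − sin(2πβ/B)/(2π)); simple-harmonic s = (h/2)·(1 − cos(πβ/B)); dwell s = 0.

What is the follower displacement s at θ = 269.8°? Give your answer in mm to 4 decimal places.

seg 1 [0°–128.3°] dwell: s stays 0.0000
seg 2 [128.3°–222.2°] uniform, h=21: full span → s += 21 → s = 21.0000
seg 3 [222.2°–287°] simple-harmonic, h=-16: θ=269.8° here. β=47.6, B=64.8. -16/2·(1 − cos(π·0.7346)) = -13.3761 → s = 7.6239

7.6239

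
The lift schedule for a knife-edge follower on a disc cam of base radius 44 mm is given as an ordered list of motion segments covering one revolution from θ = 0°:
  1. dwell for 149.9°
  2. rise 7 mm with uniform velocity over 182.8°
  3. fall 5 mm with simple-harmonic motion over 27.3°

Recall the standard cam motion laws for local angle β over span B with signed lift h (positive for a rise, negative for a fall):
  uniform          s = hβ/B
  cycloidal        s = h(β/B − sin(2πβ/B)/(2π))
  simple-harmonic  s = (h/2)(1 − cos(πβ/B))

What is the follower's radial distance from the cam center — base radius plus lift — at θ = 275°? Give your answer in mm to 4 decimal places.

seg 1 [0°–149.9°] dwell: s stays 0.0000
seg 2 [149.9°–332.7°] uniform, h=7: θ=275° here. β=125.1, B=182.8. 7·125.1/182.8 = 4.7905 → s = 4.7905
radial distance = base radius + s = 44 + 4.7905 = 48.7905

48.7905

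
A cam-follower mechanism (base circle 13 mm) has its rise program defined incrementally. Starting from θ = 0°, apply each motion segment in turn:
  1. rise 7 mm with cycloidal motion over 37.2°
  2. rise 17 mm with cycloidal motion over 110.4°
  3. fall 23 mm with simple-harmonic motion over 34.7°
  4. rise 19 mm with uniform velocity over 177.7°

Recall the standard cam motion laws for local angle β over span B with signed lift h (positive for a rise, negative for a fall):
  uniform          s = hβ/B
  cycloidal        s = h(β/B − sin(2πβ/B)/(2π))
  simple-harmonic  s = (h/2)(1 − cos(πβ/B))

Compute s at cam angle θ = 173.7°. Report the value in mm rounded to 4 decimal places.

seg 1 [0°–37.2°] cycloidal, h=7: full span → s += 7 → s = 7.0000
seg 2 [37.2°–147.6°] cycloidal, h=17: full span → s += 17 → s = 24.0000
seg 3 [147.6°–182.3°] simple-harmonic, h=-23: θ=173.7° here. β=26.1, B=34.7. -23/2·(1 − cos(π·0.7522)) = -19.6868 → s = 4.3132

4.3132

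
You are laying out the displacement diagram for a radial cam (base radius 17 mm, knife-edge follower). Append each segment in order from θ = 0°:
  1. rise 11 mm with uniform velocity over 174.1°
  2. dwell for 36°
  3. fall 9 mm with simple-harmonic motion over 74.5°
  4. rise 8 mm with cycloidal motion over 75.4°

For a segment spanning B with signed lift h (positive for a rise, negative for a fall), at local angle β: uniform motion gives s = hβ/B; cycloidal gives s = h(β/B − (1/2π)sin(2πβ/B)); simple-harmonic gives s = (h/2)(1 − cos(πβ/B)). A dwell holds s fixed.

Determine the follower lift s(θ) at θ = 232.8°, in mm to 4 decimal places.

seg 1 [0°–174.1°] uniform, h=11: full span → s += 11 → s = 11.0000
seg 2 [174.1°–210.1°] dwell: s stays 11.0000
seg 3 [210.1°–284.6°] simple-harmonic, h=-9: θ=232.8° here. β=22.7, B=74.5. -9/2·(1 − cos(π·0.3047)) = -1.9090 → s = 9.0910

9.0910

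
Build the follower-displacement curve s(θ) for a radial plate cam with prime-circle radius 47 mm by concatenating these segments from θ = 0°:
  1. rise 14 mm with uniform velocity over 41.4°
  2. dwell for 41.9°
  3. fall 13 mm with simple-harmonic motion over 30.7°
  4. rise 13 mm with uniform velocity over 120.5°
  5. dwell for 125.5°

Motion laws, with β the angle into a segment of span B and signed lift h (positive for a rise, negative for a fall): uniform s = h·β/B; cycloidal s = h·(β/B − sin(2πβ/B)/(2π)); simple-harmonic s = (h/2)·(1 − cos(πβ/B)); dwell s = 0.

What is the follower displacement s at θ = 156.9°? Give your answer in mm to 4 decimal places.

seg 1 [0°–41.4°] uniform, h=14: full span → s += 14 → s = 14.0000
seg 2 [41.4°–83.3°] dwell: s stays 14.0000
seg 3 [83.3°–114°] simple-harmonic, h=-13: full span → s += -13 → s = 1.0000
seg 4 [114°–234.5°] uniform, h=13: θ=156.9° here. β=42.9, B=120.5. 13·42.9/120.5 = 4.6282 → s = 5.6282

5.6282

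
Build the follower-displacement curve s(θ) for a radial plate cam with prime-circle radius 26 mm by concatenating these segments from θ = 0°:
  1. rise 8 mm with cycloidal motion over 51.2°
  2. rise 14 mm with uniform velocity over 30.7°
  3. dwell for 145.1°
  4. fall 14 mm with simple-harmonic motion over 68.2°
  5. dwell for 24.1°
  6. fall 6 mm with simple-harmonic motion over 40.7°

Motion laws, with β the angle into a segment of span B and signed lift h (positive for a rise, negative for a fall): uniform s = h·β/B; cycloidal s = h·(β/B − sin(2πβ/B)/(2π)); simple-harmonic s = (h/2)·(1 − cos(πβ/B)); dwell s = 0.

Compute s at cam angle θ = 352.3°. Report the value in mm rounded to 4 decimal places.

seg 1 [0°–51.2°] cycloidal, h=8: full span → s += 8 → s = 8.0000
seg 2 [51.2°–81.9°] uniform, h=14: full span → s += 14 → s = 22.0000
seg 3 [81.9°–227°] dwell: s stays 22.0000
seg 4 [227°–295.2°] simple-harmonic, h=-14: full span → s += -14 → s = 8.0000
seg 5 [295.2°–319.3°] dwell: s stays 8.0000
seg 6 [319.3°–360°] simple-harmonic, h=-6: θ=352.3° here. β=33, B=40.7. -6/2·(1 − cos(π·0.8108)) = -5.4855 → s = 2.5145

2.5145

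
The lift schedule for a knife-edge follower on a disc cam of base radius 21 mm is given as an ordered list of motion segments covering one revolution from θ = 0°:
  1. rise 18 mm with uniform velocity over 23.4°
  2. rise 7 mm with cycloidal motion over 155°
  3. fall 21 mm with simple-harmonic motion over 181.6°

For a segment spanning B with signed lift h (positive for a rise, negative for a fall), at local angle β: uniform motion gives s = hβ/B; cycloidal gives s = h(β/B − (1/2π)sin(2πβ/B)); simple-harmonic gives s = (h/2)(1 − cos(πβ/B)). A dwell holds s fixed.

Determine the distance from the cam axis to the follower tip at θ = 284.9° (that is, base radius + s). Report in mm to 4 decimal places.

seg 1 [0°–23.4°] uniform, h=18: full span → s += 18 → s = 18.0000
seg 2 [23.4°–178.4°] cycloidal, h=7: full span → s += 7 → s = 25.0000
seg 3 [178.4°–360°] simple-harmonic, h=-21: θ=284.9° here. β=106.5, B=181.6. -21/2·(1 − cos(π·0.5865)) = -13.3169 → s = 11.6831
radial distance = base radius + s = 21 + 11.6831 = 32.6831

32.6831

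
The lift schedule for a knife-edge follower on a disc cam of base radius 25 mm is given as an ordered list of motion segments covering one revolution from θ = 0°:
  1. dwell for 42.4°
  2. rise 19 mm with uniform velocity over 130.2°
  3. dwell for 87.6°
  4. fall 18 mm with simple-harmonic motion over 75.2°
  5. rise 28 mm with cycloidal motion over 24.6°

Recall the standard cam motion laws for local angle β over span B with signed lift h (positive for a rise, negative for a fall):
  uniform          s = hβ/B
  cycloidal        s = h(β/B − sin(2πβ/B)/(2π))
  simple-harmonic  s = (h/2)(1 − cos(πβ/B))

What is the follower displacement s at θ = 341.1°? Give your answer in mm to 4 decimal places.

seg 1 [0°–42.4°] dwell: s stays 0.0000
seg 2 [42.4°–172.6°] uniform, h=19: full span → s += 19 → s = 19.0000
seg 3 [172.6°–260.2°] dwell: s stays 19.0000
seg 4 [260.2°–335.4°] simple-harmonic, h=-18: full span → s += -18 → s = 1.0000
seg 5 [335.4°–360°] cycloidal, h=28: θ=341.1° here. β=5.7, B=24.6. 28·(0.2317 − sin(2π·0.2317)/(2π)) = 2.0609 → s = 3.0609

3.0609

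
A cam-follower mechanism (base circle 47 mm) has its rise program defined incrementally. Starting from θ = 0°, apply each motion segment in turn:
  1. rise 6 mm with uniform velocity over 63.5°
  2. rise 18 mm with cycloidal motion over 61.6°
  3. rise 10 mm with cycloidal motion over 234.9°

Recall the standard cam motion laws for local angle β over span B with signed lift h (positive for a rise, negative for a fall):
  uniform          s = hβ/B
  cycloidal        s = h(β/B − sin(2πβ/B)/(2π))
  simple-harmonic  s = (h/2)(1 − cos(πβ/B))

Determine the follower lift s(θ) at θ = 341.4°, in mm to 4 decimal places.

seg 1 [0°–63.5°] uniform, h=6: full span → s += 6 → s = 6.0000
seg 2 [63.5°–125.1°] cycloidal, h=18: full span → s += 18 → s = 24.0000
seg 3 [125.1°–360°] cycloidal, h=10: θ=341.4° here. β=216.3, B=234.9. 10·(0.9208 − sin(2π·0.9208)/(2π)) = 9.9677 → s = 33.9677

33.9677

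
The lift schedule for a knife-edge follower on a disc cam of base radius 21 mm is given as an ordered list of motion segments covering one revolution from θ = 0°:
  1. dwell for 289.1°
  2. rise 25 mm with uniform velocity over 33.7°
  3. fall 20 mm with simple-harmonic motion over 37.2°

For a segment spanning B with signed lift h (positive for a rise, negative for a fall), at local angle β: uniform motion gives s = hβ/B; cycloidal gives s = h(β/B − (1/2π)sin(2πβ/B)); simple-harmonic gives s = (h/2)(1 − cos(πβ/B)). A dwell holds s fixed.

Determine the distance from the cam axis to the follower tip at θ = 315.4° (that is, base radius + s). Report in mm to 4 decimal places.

seg 1 [0°–289.1°] dwell: s stays 0.0000
seg 2 [289.1°–322.8°] uniform, h=25: θ=315.4° here. β=26.3, B=33.7. 25·26.3/33.7 = 19.5104 → s = 19.5104
radial distance = base radius + s = 21 + 19.5104 = 40.5104

40.5104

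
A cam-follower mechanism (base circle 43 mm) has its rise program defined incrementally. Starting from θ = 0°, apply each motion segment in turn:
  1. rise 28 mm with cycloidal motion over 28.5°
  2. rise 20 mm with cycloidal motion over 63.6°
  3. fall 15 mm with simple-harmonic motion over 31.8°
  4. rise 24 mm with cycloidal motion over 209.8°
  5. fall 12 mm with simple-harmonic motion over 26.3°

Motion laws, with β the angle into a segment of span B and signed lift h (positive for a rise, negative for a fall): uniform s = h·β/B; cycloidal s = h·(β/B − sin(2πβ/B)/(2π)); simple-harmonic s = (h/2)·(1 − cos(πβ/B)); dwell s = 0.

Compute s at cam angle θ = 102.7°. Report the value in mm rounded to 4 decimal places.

seg 1 [0°–28.5°] cycloidal, h=28: full span → s += 28 → s = 28.0000
seg 2 [28.5°–92.1°] cycloidal, h=20: full span → s += 20 → s = 48.0000
seg 3 [92.1°–123.9°] simple-harmonic, h=-15: θ=102.7° here. β=10.6, B=31.8. -15/2·(1 − cos(π·0.3333)) = -3.7500 → s = 44.2500

44.2500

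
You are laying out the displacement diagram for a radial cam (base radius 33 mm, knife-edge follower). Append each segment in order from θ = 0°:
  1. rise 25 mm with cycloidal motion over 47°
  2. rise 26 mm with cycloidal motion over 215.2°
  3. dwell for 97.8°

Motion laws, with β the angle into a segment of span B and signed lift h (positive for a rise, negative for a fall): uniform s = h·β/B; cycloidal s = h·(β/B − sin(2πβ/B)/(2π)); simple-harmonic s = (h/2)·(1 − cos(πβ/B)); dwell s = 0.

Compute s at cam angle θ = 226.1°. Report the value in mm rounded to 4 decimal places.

seg 1 [0°–47°] cycloidal, h=25: full span → s += 25 → s = 25.0000
seg 2 [47°–262.2°] cycloidal, h=26: θ=226.1° here. β=179.1, B=215.2. 26·(0.8322 − sin(2π·0.8322)/(2π)) = 25.2361 → s = 50.2361

50.2361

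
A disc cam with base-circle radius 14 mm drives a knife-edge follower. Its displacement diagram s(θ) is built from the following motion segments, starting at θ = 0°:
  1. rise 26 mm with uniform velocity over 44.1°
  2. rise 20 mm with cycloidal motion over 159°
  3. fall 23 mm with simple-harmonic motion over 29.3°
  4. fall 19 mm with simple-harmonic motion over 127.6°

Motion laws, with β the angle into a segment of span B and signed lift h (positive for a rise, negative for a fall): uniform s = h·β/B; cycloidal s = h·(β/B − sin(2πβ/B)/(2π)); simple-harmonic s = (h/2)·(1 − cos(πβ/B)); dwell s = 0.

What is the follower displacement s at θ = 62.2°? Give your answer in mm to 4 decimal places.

seg 1 [0°–44.1°] uniform, h=26: full span → s += 26 → s = 26.0000
seg 2 [44.1°–203.1°] cycloidal, h=20: θ=62.2° here. β=18.1, B=159. 20·(0.1138 − sin(2π·0.1138)/(2π)) = 0.1892 → s = 26.1892

26.1892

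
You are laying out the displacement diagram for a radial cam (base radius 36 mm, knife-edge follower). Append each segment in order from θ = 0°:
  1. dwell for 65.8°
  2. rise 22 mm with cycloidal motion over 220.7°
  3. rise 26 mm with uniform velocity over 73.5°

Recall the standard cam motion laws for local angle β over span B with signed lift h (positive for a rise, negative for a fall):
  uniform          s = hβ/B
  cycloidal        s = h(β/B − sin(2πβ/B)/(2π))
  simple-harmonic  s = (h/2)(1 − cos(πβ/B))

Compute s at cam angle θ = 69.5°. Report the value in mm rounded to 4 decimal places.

seg 1 [0°–65.8°] dwell: s stays 0.0000
seg 2 [65.8°–286.5°] cycloidal, h=22: θ=69.5° here. β=3.7, B=220.7. 22·(0.0168 − sin(2π·0.0168)/(2π)) = 0.0007 → s = 0.0007

0.0007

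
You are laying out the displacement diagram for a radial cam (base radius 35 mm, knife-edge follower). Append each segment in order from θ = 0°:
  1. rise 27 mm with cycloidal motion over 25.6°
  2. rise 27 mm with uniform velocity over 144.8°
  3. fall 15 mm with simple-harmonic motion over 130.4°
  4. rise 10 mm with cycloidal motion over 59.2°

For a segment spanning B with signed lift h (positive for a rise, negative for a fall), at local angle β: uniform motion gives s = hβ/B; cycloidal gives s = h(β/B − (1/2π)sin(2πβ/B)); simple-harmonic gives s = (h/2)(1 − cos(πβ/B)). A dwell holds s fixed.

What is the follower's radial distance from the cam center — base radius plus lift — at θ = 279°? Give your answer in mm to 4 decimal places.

seg 1 [0°–25.6°] cycloidal, h=27: full span → s += 27 → s = 27.0000
seg 2 [25.6°–170.4°] uniform, h=27: full span → s += 27 → s = 54.0000
seg 3 [170.4°–300.8°] simple-harmonic, h=-15: θ=279° here. β=108.6, B=130.4. -15/2·(1 − cos(π·0.8328)) = -13.9892 → s = 40.0108
radial distance = base radius + s = 35 + 40.0108 = 75.0108

75.0108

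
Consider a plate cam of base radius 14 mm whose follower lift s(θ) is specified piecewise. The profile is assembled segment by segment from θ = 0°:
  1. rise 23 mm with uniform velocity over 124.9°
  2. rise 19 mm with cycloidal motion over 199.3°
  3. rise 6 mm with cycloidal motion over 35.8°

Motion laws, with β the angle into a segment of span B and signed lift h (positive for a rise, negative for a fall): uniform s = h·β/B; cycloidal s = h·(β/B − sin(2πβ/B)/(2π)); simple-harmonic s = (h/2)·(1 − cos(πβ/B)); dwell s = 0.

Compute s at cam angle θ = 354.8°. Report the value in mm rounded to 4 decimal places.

seg 1 [0°–124.9°] uniform, h=23: full span → s += 23 → s = 23.0000
seg 2 [124.9°–324.2°] cycloidal, h=19: full span → s += 19 → s = 42.0000
seg 3 [324.2°–360°] cycloidal, h=6: θ=354.8° here. β=30.6, B=35.8. 6·(0.8547 − sin(2π·0.8547)/(2π)) = 5.8840 → s = 47.8840

47.8840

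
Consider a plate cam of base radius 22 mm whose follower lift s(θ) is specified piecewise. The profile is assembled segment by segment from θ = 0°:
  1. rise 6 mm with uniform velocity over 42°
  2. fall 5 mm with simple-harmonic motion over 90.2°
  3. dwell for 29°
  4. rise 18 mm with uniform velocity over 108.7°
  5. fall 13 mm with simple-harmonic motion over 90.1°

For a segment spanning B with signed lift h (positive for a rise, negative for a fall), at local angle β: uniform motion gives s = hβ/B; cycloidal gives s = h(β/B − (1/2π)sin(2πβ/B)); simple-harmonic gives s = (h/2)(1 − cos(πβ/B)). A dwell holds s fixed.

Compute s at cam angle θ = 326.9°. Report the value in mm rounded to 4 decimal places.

seg 1 [0°–42°] uniform, h=6: full span → s += 6 → s = 6.0000
seg 2 [42°–132.2°] simple-harmonic, h=-5: full span → s += -5 → s = 1.0000
seg 3 [132.2°–161.2°] dwell: s stays 1.0000
seg 4 [161.2°–269.9°] uniform, h=18: full span → s += 18 → s = 19.0000
seg 5 [269.9°–360°] simple-harmonic, h=-13: θ=326.9° here. β=57, B=90.1. -13/2·(1 − cos(π·0.6326)) = -9.1307 → s = 9.8693

9.8693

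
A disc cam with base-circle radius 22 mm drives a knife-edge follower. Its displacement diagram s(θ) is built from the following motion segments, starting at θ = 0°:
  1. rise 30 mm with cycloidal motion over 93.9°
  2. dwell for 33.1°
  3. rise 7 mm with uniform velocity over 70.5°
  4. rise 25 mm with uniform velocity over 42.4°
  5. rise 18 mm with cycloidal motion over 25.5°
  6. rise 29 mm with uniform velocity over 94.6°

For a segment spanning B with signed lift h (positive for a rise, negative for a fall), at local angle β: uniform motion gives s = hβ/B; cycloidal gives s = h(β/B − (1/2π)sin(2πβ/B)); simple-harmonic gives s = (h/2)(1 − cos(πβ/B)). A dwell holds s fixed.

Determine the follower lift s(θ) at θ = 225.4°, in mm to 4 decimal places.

seg 1 [0°–93.9°] cycloidal, h=30: full span → s += 30 → s = 30.0000
seg 2 [93.9°–127°] dwell: s stays 30.0000
seg 3 [127°–197.5°] uniform, h=7: full span → s += 7 → s = 37.0000
seg 4 [197.5°–239.9°] uniform, h=25: θ=225.4° here. β=27.9, B=42.4. 25·27.9/42.4 = 16.4505 → s = 53.4505

53.4505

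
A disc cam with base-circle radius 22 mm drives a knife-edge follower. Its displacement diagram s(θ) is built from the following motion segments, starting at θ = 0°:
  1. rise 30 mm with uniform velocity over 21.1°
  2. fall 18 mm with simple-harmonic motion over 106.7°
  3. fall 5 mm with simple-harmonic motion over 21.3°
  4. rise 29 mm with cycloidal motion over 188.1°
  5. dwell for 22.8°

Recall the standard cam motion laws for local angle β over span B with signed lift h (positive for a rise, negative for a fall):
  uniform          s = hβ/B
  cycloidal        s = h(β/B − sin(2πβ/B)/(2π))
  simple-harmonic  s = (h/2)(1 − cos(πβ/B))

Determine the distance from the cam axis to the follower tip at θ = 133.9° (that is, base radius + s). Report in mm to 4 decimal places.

seg 1 [0°–21.1°] uniform, h=30: full span → s += 30 → s = 30.0000
seg 2 [21.1°–127.8°] simple-harmonic, h=-18: full span → s += -18 → s = 12.0000
seg 3 [127.8°–149.1°] simple-harmonic, h=-5: θ=133.9° here. β=6.1, B=21.3. -5/2·(1 − cos(π·0.2864)) = -0.9454 → s = 11.0546
radial distance = base radius + s = 22 + 11.0546 = 33.0546

33.0546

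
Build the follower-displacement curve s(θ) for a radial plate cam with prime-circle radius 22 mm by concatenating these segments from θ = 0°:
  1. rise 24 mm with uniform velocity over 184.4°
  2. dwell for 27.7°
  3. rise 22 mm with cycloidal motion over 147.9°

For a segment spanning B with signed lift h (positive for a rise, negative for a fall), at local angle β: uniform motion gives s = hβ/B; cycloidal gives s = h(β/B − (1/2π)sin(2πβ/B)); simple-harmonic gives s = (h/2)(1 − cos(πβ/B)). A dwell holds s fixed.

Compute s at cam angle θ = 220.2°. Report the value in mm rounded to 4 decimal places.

seg 1 [0°–184.4°] uniform, h=24: full span → s += 24 → s = 24.0000
seg 2 [184.4°–212.1°] dwell: s stays 24.0000
seg 3 [212.1°–360°] cycloidal, h=22: θ=220.2° here. β=8.1, B=147.9. 22·(0.0548 − sin(2π·0.0548)/(2π)) = 0.0236 → s = 24.0236

24.0236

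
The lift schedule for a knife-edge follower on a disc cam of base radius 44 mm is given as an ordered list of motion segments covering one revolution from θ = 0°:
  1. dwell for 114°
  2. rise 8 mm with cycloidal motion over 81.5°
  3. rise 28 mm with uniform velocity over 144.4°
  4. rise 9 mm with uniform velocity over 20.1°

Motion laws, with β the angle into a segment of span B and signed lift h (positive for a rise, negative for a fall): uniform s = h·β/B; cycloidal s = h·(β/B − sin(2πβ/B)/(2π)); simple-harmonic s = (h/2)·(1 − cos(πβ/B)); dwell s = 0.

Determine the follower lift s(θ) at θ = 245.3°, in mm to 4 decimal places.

seg 1 [0°–114°] dwell: s stays 0.0000
seg 2 [114°–195.5°] cycloidal, h=8: full span → s += 8 → s = 8.0000
seg 3 [195.5°–339.9°] uniform, h=28: θ=245.3° here. β=49.8, B=144.4. 28·49.8/144.4 = 9.6565 → s = 17.6565

17.6565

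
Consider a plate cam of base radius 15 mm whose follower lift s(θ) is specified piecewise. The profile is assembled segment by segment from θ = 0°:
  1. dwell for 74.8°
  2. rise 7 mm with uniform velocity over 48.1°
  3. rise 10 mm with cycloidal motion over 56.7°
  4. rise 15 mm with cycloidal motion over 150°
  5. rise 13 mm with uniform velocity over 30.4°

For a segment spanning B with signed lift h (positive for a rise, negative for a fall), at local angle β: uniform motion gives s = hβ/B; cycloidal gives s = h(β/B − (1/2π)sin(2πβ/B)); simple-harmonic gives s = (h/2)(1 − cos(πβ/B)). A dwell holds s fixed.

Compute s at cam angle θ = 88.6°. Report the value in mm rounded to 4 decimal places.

seg 1 [0°–74.8°] dwell: s stays 0.0000
seg 2 [74.8°–122.9°] uniform, h=7: θ=88.6° here. β=13.8, B=48.1. 7·13.8/48.1 = 2.0083 → s = 2.0083

2.0083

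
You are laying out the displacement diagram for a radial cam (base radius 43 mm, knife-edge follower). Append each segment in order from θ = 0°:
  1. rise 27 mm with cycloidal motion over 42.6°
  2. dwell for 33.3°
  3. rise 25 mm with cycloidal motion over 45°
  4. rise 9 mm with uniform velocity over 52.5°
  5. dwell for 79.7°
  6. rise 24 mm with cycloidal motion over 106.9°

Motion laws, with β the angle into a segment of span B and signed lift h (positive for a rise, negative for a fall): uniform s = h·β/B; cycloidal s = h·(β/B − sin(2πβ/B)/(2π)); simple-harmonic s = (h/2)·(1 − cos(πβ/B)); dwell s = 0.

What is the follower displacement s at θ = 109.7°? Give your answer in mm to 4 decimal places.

seg 1 [0°–42.6°] cycloidal, h=27: full span → s += 27 → s = 27.0000
seg 2 [42.6°–75.9°] dwell: s stays 27.0000
seg 3 [75.9°–120.9°] cycloidal, h=25: θ=109.7° here. β=33.8, B=45. 25·(0.7511 − sin(2π·0.7511)/(2π)) = 22.7566 → s = 49.7566

49.7566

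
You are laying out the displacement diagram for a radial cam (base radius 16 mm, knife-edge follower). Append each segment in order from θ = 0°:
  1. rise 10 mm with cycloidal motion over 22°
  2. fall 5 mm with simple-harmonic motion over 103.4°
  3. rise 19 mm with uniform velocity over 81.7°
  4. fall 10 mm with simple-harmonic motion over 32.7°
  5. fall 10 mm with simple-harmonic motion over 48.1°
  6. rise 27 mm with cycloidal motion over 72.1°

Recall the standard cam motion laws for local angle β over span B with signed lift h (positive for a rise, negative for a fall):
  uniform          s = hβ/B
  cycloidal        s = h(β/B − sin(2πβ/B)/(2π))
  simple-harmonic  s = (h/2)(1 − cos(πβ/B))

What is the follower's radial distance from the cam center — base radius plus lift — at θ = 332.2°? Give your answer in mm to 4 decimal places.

seg 1 [0°–22°] cycloidal, h=10: full span → s += 10 → s = 10.0000
seg 2 [22°–125.4°] simple-harmonic, h=-5: full span → s += -5 → s = 5.0000
seg 3 [125.4°–207.1°] uniform, h=19: full span → s += 19 → s = 24.0000
seg 4 [207.1°–239.8°] simple-harmonic, h=-10: full span → s += -10 → s = 14.0000
seg 5 [239.8°–287.9°] simple-harmonic, h=-10: full span → s += -10 → s = 4.0000
seg 6 [287.9°–360°] cycloidal, h=27: θ=332.2° here. β=44.3, B=72.1. 27·(0.6144 − sin(2π·0.6144)/(2π)) = 19.4196 → s = 23.4196
radial distance = base radius + s = 16 + 23.4196 = 39.4196

39.4196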